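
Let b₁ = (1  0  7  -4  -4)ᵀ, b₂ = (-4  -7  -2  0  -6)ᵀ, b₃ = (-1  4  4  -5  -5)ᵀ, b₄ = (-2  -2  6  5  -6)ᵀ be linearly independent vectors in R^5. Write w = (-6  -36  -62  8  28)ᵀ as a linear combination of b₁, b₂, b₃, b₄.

Solve the system with b₁, b₂, b₃, b₄ as columns and w as the right-hand side.
Row-reducing the augmented matrix gives the unique coefficients (a₁, …, a₄) = (-2, 4, -4, -4).

w = -2b₁ + 4b₂ - 4b₃ - 4b₄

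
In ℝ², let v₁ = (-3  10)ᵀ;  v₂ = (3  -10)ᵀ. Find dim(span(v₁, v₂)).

dim = 1

Row-reduce the 2×2 matrix with these as rows.
Exactly 1 pivot survives; hence the rank is 1.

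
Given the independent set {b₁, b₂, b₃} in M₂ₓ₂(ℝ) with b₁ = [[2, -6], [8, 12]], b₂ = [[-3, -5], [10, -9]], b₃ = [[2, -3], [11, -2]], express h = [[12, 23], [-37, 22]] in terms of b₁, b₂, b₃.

Take coordinate vectors relative to {E₁₁, E₁₂, E₂₁, E₂₂}.
Solve the system with b₁, b₂, b₃ as columns and h as the right-hand side.
Back-substitution yields (c₁, c₂, c₃) = (-1, -4, 1).

h = -b₁ - 4b₂ + b₃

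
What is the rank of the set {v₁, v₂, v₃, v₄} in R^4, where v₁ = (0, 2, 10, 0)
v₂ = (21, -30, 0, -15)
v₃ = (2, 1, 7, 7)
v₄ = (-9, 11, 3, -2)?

Apply Gaussian elimination to the matrix whose rows are v₁, v₂, v₃, v₄.
Exactly 3 pivots survive; hence the rank is 3.

3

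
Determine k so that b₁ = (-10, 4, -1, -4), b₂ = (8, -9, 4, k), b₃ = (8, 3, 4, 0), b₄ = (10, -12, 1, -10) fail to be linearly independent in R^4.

Dependence holds iff the 4×4 matrix [b₁ b₂ b₃ b₄] is singular.
Expanding, det = -256*k - 5376.
This vanishes exactly when k = -21.

k = -21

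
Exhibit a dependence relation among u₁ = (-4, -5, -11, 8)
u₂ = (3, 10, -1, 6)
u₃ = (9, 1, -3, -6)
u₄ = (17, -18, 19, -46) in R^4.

Set up α₁u₁ + … + α₄u₄ = 0 and solve the homogeneous system.
A generator of the null space is (2, 3, -2, 1).

2u₁ + 3u₂ - 2u₃ + u₄ = 0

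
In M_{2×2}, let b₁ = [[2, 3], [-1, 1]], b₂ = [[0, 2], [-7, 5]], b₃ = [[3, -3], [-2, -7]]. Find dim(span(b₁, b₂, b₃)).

Pass to coordinate vectors with respect to the basis {E₁₁, E₁₂, E₂₁, E₂₂}.
Row-reduce the 3×4 matrix with these as rows.
Exactly 3 pivots survive; hence the rank is 3.

dim = 3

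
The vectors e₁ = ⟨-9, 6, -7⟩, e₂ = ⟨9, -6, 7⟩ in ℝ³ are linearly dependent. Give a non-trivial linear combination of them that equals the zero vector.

e₁ + e₂ = 0

Row-reduce the matrix with e₁, e₂ as columns; the null space gives the coefficients.
The free variable yields coefficients (1, 1) (any nonzero multiple also works).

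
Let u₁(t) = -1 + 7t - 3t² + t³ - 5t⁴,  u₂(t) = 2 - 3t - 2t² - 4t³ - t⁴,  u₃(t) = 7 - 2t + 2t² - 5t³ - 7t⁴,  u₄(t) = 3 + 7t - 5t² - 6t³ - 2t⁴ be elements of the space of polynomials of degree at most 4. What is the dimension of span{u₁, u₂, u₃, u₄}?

dim = 4

Pass to coordinate vectors with respect to the basis {1, t, …, t⁴}.
Form the matrix with u₁, u₂, u₃, u₄ as columns and reduce.
There are 4 pivot columns, so rank = 4.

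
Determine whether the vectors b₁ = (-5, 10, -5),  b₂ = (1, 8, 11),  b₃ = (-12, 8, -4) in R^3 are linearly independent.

linearly independent

Form the 3×3 matrix with these as columns; its determinant is -1200.
A nonzero determinant means the columns are linearly independent.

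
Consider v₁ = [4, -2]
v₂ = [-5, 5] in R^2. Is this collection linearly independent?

The matrix [v₁|v₂] has determinant 10.
A nonzero determinant means the columns are linearly independent.

linearly independent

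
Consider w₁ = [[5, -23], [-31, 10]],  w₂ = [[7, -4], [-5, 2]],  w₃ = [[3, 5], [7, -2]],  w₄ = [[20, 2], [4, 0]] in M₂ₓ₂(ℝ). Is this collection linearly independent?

Take coordinates with respect to the standard basis {E₁₁, E₁₂, E₂₁, E₂₂}.
Form the 4×4 matrix with these as columns; its determinant is 0.
A zero determinant means the columns are linearly dependent.
Indeed w₁ - 2w₂ + 3w₃ = 0.

linearly dependent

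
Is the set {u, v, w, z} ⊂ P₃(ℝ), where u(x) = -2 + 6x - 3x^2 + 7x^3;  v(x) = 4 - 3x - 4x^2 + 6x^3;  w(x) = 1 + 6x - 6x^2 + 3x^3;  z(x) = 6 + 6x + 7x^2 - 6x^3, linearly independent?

Write each element as a coordinate vector in ℝ⁴ using {1, x, …, x^3}.
Place the vectors as rows of a 4×4 matrix and reduce to echelon form.
The reduction yields 4 nonzero rows, so the rank is 4.
Since rank = 4 (the number of vectors), the set is linearly independent.

linearly independent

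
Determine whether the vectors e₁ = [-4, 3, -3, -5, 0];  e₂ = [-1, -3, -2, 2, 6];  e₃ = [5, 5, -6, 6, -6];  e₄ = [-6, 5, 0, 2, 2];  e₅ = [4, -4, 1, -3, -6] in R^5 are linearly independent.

linearly independent

The matrix [e₁|e₂|e₃|e₄|e₅] has determinant 10112.
A nonzero determinant means the columns are linearly independent.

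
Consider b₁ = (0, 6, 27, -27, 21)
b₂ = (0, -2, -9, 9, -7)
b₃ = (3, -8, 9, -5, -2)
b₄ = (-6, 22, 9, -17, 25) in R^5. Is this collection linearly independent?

Place the vectors as rows of a 4×5 matrix and reduce to echelon form.
The reduction yields 2 nonzero rows, so the rank is 2.
Since rank 2 < 4, the set is linearly dependent.

linearly dependent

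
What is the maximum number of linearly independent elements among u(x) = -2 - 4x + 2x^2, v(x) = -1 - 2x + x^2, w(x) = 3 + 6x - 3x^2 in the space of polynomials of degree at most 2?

Use coordinates relative to {1, x, x^2}.
Put the 3×3 matrix [u|v|w] into echelon form.
Exactly 1 pivot survives; hence the rank is 1.

1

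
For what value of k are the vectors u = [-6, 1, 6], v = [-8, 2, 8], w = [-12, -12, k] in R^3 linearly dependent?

k = 12

The vectors are dependent exactly when the determinant of the matrix with rows u, v, w vanishes.
Cofactor expansion gives det = 48 - 4*k.
This vanishes exactly when k = 12.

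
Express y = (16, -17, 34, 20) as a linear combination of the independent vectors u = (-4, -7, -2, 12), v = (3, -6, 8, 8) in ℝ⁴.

Set up the augmented matrix [u | v | y] and row-reduce.
Back-substitution yields (a₁, a₂) = (-1, 4).

y = -u + 4v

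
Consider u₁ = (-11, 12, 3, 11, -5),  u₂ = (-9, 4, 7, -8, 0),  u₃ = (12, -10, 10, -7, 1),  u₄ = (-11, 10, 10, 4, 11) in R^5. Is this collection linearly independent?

Row-reduce the matrix whose columns are u₁, u₂, u₃, u₄.
The reduction yields 4 nonzero rows, so the rank is 4.
Since rank = 4 (the number of vectors), the set is linearly independent.

linearly independent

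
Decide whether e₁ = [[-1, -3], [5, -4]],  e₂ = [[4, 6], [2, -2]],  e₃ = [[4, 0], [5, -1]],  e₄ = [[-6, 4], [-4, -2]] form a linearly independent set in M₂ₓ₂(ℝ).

linearly independent

Write each element as a coordinate vector in ℝ⁴ using {E₁₁, E₁₂, E₂₁, E₂₂}.
Form the 4×4 matrix with these as columns; its determinant is -304.
A nonzero determinant means the columns are linearly independent.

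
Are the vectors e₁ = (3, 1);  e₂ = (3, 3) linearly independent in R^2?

linearly independent

Row-reduce the matrix whose columns are e₁, e₂.
The reduction yields 2 nonzero rows, so the rank is 2.
Since rank = 2 (the number of vectors), the set is linearly independent.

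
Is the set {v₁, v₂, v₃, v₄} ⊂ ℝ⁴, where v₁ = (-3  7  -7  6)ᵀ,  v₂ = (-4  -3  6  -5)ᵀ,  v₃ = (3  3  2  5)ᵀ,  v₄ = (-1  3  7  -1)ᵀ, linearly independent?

Form the 4×4 matrix with these as columns; its determinant is -1191.
A nonzero determinant means the columns are linearly independent.

linearly independent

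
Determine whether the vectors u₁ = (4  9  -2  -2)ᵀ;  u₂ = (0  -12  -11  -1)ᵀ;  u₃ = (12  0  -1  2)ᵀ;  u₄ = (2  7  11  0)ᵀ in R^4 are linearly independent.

Place the vectors as rows of a 4×4 matrix and reduce to echelon form.
The reduction yields 4 nonzero rows, so the rank is 4.
Since rank = 4 (the number of vectors), the set is linearly independent.

linearly independent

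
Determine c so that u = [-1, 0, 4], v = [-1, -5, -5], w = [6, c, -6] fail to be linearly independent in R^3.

c = 10

Dependence holds iff the 3×3 matrix [u v w] is singular.
Cofactor expansion gives det = 90 - 9*c.
This vanishes exactly when c = 10.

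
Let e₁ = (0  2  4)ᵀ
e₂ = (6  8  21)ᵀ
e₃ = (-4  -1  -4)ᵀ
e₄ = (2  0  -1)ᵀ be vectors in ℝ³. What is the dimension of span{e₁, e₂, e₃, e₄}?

Row-reduce the 4×3 matrix with these as rows.
Exactly 3 pivots survive; hence the rank is 3.
(With 4 elements in a 3-dimensional space the rank is at most 3.)

dim = 3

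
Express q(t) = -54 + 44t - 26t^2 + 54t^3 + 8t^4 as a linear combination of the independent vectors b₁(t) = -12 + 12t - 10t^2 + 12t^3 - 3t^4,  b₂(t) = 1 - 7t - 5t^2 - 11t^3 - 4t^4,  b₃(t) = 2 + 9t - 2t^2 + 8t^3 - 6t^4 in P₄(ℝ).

q = 4b₁ - 2b₂ - 2b₃

Identify each element with its coordinate vector in ℝ⁵ via {1, t, …, t^4}.
Write q = c₁b₁ + … + c₃b₃ and equate components.
Back-substitution yields (c₁, c₂, c₃) = (4, -2, -2).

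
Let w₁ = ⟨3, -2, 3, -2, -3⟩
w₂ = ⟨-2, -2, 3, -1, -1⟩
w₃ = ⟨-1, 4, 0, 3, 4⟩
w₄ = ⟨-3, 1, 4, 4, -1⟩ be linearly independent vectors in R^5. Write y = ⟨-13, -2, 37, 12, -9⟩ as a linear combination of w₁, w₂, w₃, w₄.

Write y = c₁w₁ + … + c₄w₄ and equate components.
The system has the unique solution (c₁, …, c₄) = (3, 4, 2, 4).

y = 3w₁ + 4w₂ + 2w₃ + 4w₄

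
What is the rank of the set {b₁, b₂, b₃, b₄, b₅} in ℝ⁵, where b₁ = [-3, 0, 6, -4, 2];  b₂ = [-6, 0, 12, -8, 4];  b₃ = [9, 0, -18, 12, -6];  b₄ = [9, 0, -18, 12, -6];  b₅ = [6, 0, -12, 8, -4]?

Put the 5×5 matrix [b₁|b₂|b₃|b₄|b₅] into echelon form.
There is 1 pivot column, so rank = 1.

rank 1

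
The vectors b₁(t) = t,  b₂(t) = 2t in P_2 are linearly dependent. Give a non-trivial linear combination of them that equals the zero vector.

Write each element as a vector in ℝ³ using {1, t, t^2}.
Write the vectors as columns of a matrix and find a nonzero vector in its null space.
One solution (up to scaling) is (2, -1).

2b₁ - b₂ = 0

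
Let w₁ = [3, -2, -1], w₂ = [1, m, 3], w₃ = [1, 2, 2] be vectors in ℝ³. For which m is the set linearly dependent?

Place the vectors as rows of a 3×3 matrix; dependence ⇔ determinant zero.
The determinant works out to 7*m - 22.
Solving 7*m - 22 = 0 yields m = 22/7.

m = 22/7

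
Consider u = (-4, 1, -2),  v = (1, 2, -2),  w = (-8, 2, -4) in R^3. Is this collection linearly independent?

linearly dependent

Row-reduce the matrix whose columns are u, v, w.
The reduction yields 2 nonzero rows, so the rank is 2.
Since rank 2 < 3, the set is linearly dependent.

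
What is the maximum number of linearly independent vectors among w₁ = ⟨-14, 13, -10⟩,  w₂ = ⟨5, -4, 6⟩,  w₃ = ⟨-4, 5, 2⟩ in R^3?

2

Put the 3×3 matrix [w₁|w₂|w₃] into echelon form.
The echelon form has 2 nonzero rows, so the rank is 2.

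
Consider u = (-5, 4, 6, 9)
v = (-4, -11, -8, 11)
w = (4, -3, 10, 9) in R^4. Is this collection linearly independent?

linearly independent

Row-reduce the matrix whose columns are u, v, w.
The reduction yields 3 nonzero rows, so the rank is 3.
Since rank = 3 (the number of vectors), the set is linearly independent.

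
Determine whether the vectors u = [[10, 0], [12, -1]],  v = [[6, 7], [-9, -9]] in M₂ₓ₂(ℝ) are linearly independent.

Take coordinates with respect to the standard basis {E₁₁, E₁₂, E₂₁, E₂₂}.
Row-reduce the matrix whose columns are u, v.
The reduction yields 2 nonzero rows, so the rank is 2.
Since rank = 2 (the number of vectors), the set is linearly independent.

linearly independent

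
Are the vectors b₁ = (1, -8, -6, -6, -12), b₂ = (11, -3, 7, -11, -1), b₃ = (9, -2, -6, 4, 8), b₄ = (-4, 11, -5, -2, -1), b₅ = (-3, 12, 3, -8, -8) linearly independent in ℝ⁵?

linearly independent

Row-reduce the matrix whose columns are b₁, b₂, b₃, b₄, b₅.
The reduction yields 5 nonzero rows, so the rank is 5.
Since rank = 5 (the number of vectors), the set is linearly independent.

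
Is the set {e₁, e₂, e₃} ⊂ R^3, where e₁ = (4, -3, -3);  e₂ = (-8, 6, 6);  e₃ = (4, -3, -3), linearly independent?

Row-reduce the matrix whose columns are e₁, e₂, e₃.
The reduction yields 1 nonzero row, so the rank is 1.
Since rank 1 < 3, the set is linearly dependent.

linearly dependent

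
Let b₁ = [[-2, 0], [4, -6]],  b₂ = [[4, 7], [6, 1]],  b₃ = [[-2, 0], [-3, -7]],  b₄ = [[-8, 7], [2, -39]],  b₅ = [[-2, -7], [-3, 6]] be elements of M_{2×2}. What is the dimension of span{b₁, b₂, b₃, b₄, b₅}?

dim = 3

Pass to coordinate vectors with respect to the basis {E₁₁, E₁₂, E₂₁, E₂₂}.
Put the 4×5 matrix [b₁|b₂|b₃|b₄|b₅] into echelon form.
Reduction leaves 3 leading entries, giving rank 3.
(With 5 elements in a 4-dimensional space the rank is at most 4.)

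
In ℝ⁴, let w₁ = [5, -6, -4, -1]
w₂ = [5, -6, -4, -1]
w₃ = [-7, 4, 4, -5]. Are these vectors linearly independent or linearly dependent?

linearly dependent

Place the vectors as rows of a 3×4 matrix and reduce to echelon form.
The reduction yields 2 nonzero rows, so the rank is 2.
Since rank 2 < 3, the set is linearly dependent.
Indeed w₁ - w₂ = 0.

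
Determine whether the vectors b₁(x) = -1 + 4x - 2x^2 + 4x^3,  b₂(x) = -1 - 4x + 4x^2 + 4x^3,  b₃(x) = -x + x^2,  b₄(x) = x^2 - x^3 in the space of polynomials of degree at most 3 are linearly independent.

linearly independent

Write each element as a coordinate vector in ℝ⁴ using {1, x, …, x^3}.
The matrix [b₁|b₂|b₃|b₄] has determinant -2.
A nonzero determinant means the columns are linearly independent.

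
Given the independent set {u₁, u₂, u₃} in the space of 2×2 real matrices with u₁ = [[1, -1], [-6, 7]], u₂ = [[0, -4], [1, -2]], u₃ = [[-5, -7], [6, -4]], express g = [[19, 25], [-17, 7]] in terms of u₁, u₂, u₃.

Take coordinate vectors relative to {E₁₁, E₁₂, E₂₁, E₂₂}.
Solve the system with u₁, u₂, u₃ as columns and g as the right-hand side.
Row-reducing the augmented matrix gives the unique coefficients (α₁, α₂, α₃) = (-1, 1, -4).

g = -u₁ + u₂ - 4u₃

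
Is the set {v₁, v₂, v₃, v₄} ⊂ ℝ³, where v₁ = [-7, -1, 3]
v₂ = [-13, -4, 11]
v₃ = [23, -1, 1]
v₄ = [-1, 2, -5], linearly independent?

There are 4 vectors in a 3-dimensional space, so they cannot be linearly independent.

linearly dependent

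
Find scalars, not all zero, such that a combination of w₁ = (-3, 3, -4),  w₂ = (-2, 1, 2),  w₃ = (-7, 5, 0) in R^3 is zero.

w₁ + 2w₂ - w₃ = 0

Row-reduce the matrix with w₁, w₂, w₃ as columns; the null space gives the coefficients.
The free variable yields coefficients (1, 2, -1) (any nonzero multiple also works).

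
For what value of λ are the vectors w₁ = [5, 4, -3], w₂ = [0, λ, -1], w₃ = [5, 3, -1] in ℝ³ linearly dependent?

The set is linearly dependent precisely when det[w₁; w₂; w₃] = 0.
Cofactor expansion gives det = 10*λ - 5.
Solving 10*λ - 5 = 0 yields λ = 1/2.

λ = 1/2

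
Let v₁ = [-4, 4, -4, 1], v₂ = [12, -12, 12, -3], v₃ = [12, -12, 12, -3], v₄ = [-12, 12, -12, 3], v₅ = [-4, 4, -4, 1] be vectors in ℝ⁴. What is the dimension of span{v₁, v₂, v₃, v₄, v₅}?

Row-reduce the 5×4 matrix with these as rows.
The echelon form has 1 nonzero row, so the rank is 1.
(With 5 elements in a 4-dimensional space the rank is at most 4.)

1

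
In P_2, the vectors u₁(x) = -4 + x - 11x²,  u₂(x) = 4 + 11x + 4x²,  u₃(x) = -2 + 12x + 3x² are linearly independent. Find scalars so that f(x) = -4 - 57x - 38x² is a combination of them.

Identify each element with its coordinate vector in ℝ³ via {1, x, x²}.
Solve the system with u₁, u₂, u₃ as columns and f as the right-hand side.
Back-substitution yields (c₁, c₂, c₃) = (2, -1, -4).

f = 2u₁ - u₂ - 4u₃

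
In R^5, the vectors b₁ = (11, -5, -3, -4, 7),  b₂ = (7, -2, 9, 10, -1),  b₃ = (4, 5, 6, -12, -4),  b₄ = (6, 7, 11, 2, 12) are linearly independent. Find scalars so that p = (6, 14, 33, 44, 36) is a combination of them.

p = -b₁ + b₂ - 2b₃ + 3b₄

Since b₁, b₂, b₃, b₄ are independent, the coefficients expressing p are uniquely determined by a linear system.
Back-substitution yields (c₁, …, c₄) = (-1, 1, -2, 3).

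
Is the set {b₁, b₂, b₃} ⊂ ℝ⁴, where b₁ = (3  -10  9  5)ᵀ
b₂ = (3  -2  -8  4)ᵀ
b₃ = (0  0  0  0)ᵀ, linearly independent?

One of the vectors is the zero vector, so the set is linearly dependent.

linearly dependent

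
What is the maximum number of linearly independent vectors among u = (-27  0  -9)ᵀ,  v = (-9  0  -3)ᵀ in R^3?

Row-reduce the 2×3 matrix with these as rows.
There is 1 pivot column, so rank = 1.

1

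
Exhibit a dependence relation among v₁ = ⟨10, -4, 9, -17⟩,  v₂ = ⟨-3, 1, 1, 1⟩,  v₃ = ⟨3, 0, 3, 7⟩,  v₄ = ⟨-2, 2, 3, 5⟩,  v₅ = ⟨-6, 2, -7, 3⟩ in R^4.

Solve the homogeneous system with v₁, v₂, v₃, v₄, v₅ as columns by row-reducing the coefficient matrix.
One solution (up to scaling) is (1, 2, 2, -1, 2).

v₁ + 2v₂ + 2v₃ - v₄ + 2v₅ = 0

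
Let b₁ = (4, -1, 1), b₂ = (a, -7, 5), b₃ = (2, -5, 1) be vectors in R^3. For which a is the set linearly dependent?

Place the vectors as rows of a 3×3 matrix; dependence ⇔ determinant zero.
Expanding, det = 76 - 4*a.
Setting this to zero gives a = 19.

a = 19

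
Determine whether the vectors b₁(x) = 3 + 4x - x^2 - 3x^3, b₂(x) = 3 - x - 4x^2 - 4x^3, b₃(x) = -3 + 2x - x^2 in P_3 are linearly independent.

Write each element as a coordinate vector in ℝ⁴ using {1, x, …, x^3}.
Row-reduce the matrix whose columns are b₁, b₂, b₃.
The reduction yields 3 nonzero rows, so the rank is 3.
Since rank = 3 (the number of vectors), the set is linearly independent.

linearly independent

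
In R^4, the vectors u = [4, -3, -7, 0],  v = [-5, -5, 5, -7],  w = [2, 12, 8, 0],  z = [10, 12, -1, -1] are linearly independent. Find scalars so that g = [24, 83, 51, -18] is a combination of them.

Since u, v, w, z are independent, the coefficients expressing g are uniquely determined by a linear system.
Row-reducing the augmented matrix gives the unique coefficients (c₁, …, c₄) = (-3, 2, 3, 4).

g = -3u + 2v + 3w + 4z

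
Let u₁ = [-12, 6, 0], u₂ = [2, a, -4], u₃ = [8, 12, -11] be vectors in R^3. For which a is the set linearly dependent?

a = 53/11

Place the vectors as rows of a 3×3 matrix; dependence ⇔ determinant zero.
Expanding, det = 132*a - 636.
Solving 132*a - 636 = 0 yields a = 53/11.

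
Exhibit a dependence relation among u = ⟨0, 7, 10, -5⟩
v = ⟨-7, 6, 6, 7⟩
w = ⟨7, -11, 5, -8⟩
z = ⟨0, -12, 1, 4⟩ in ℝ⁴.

u - v - w + z = 0

Solve the homogeneous system with u, v, w, z as columns by row-reducing the coefficient matrix.
The free variable yields coefficients (1, -1, -1, 1) (any nonzero multiple also works).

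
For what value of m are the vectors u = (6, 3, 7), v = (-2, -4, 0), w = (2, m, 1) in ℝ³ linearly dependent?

m = 19/7

The set is linearly dependent precisely when det[u; v; w] = 0.
Cofactor expansion gives det = 38 - 14*m.
Setting this to zero gives m = 19/7.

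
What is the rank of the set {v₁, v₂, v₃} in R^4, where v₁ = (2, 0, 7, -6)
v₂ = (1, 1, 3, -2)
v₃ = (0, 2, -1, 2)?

2

Apply Gaussian elimination to the matrix whose rows are v₁, v₂, v₃.
Exactly 2 pivots survive; hence the rank is 2.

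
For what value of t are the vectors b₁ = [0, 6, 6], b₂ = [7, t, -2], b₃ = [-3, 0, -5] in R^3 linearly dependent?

t = -41/3

The vectors are dependent exactly when the determinant of the matrix with rows b₁, b₂, b₃ vanishes.
Cofactor expansion gives det = 18*t + 246.
Solving 18*t + 246 = 0 yields t = -41/3.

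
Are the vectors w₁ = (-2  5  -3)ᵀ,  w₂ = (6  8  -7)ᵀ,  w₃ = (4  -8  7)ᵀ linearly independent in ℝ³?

The matrix [w₁|w₂|w₃] has determinant -110.
A nonzero determinant means the columns are linearly independent.

linearly independent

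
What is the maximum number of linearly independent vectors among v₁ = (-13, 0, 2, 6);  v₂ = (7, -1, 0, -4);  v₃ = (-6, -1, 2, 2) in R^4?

2

Form the matrix with v₁, v₂, v₃ as columns and reduce.
Exactly 2 pivots survive; hence the rank is 2.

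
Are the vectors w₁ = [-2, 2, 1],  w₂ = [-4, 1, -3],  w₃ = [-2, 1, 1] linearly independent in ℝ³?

linearly independent

The matrix [w₁|w₂|w₃] has determinant 10.
A nonzero determinant means the columns are linearly independent.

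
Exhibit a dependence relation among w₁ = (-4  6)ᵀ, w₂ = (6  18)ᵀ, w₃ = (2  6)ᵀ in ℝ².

w₂ - 3w₃ = 0

Solve the homogeneous system with w₁, w₂, w₃ as columns by row-reducing the coefficient matrix.
One solution (up to scaling) is (0, 1, -3).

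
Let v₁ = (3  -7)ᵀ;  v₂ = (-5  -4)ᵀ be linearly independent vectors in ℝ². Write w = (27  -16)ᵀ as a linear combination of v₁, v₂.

w = 4v₁ - 3v₂

Write w = α₁v₁ + α₂v₂ and equate components.
Back-substitution yields (α₁, α₂) = (4, -3).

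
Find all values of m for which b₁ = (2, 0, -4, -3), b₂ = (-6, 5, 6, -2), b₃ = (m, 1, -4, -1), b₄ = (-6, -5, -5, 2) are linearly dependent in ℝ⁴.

m = 52

Dependence holds iff the 4×4 matrix [b₁ b₂ b₃ b₄] is singular.
Cofactor expansion gives det = 780 - 15*m.
Setting this to zero gives m = 52.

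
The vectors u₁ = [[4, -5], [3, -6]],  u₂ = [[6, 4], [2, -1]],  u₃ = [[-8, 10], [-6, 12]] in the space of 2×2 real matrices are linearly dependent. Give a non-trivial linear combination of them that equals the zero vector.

Pass to coordinate vectors relative to the basis {E₁₁, E₁₂, E₂₁, E₂₂}.
Set up α₁u₁ + … + α₃u₃ = 0 and solve the homogeneous system.
One solution (up to scaling) is (2, 0, 1).

2u₁ + u₃ = 0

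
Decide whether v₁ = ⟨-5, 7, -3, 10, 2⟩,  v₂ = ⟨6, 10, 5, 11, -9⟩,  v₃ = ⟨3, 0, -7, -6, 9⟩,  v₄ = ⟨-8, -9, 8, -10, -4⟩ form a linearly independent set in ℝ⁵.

linearly independent

Row-reduce the matrix whose columns are v₁, v₂, v₃, v₄.
The reduction yields 4 nonzero rows, so the rank is 4.
Since rank = 4 (the number of vectors), the set is linearly independent.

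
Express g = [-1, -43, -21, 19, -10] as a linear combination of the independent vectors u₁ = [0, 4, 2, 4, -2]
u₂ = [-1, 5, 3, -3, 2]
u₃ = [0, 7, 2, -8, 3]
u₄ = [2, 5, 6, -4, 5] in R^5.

g = -3u₁ - u₂ - 3u₃ - u₄

Set up the augmented matrix [u₁ | u₂ | u₃ | u₄ | g] and row-reduce.
Back-substitution yields (α₁, …, α₄) = (-3, -1, -3, -1).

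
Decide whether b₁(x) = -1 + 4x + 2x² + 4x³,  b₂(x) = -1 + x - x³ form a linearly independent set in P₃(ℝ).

linearly independent

Write each element as a coordinate vector in ℝ⁴ using {1, x, …, x³}.
Row-reduce the matrix whose columns are b₁, b₂.
The reduction yields 2 nonzero rows, so the rank is 2.
Since rank = 2 (the number of vectors), the set is linearly independent.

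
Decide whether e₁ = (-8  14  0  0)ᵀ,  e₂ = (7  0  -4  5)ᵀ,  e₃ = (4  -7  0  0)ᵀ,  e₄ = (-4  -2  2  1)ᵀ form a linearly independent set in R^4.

linearly dependent

One vector is a scalar multiple of another, so the set is dependent.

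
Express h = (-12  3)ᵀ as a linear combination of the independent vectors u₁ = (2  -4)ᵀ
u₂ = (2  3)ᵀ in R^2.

h = -3u₁ - 3u₂

Write h = c₁u₁ + c₂u₂ and equate components.
Row-reducing the augmented matrix gives the unique coefficients (c₁, c₂) = (-3, -3).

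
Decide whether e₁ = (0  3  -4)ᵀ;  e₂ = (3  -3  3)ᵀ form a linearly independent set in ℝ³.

linearly independent

Row-reduce the matrix whose columns are e₁, e₂.
The reduction yields 2 nonzero rows, so the rank is 2.
Since rank = 2 (the number of vectors), the set is linearly independent.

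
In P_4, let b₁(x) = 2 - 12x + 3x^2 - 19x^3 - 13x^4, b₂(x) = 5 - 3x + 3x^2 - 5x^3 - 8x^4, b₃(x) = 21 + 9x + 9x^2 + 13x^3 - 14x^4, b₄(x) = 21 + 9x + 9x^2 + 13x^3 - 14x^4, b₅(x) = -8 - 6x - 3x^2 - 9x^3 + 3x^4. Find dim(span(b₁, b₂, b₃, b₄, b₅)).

2

Use coordinates relative to {1, x, …, x^4}.
Apply Gaussian elimination to the matrix whose rows are b₁, b₂, b₃, b₄, b₅.
Reduction leaves 2 leading entries, giving rank 2.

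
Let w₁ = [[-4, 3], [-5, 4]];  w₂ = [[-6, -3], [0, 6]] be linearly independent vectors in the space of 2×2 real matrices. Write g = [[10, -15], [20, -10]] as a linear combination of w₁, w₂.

g = -4w₁ + w₂

Take coordinate vectors relative to {E₁₁, E₁₂, E₂₁, E₂₂}.
Write g = α₁w₁ + α₂w₂ and equate components.
The system has the unique solution (α₁, α₂) = (-4, 1).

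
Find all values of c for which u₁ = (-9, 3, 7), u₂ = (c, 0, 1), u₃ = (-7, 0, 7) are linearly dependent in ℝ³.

c = -1

The vectors are dependent exactly when the determinant of the matrix with rows u₁, u₂, u₃ vanishes.
The determinant works out to -21*c - 21.
Solving -21*c - 21 = 0 yields c = -1.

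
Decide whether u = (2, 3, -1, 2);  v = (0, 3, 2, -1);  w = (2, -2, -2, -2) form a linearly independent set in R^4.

Place the vectors as rows of a 3×4 matrix and reduce to echelon form.
The reduction yields 3 nonzero rows, so the rank is 3.
Since rank = 3 (the number of vectors), the set is linearly independent.

linearly independent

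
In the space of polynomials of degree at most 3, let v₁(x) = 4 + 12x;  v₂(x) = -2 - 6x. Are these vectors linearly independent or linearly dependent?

linearly dependent

Take coordinates with respect to the standard basis {1, x, …, x³}.
Place the vectors as rows of a 2×4 matrix and reduce to echelon form.
The reduction yields 1 nonzero row, so the rank is 1.
Since rank 1 < 2, the set is linearly dependent.
Indeed v₁ + 2v₂ = 0.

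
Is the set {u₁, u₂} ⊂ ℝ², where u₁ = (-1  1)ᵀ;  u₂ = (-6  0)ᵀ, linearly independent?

Place the vectors as rows of a 2×2 matrix and reduce to echelon form.
The reduction yields 2 nonzero rows, so the rank is 2.
Since rank = 2 (the number of vectors), the set is linearly independent.

linearly independent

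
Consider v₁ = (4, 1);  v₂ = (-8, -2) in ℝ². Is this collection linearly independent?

Place the vectors as rows of a 2×2 matrix and reduce to echelon form.
The reduction yields 1 nonzero row, so the rank is 1.
Since rank 1 < 2, the set is linearly dependent.

linearly dependent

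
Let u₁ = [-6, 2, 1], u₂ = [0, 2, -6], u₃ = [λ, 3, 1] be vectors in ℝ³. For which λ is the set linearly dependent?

The vectors are dependent exactly when the determinant of the matrix with rows u₁, u₂, u₃ vanishes.
Cofactor expansion gives det = -14*λ - 120.
This vanishes exactly when λ = -60/7.

λ = -60/7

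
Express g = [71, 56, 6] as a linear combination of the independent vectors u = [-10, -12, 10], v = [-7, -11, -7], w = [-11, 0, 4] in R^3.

Solve the system with u, v, w as columns and g as the right-hand side.
Row-reducing the augmented matrix gives the unique coefficients (α₁, α₂, α₃) = (-1, -4, -3).

g = -u - 4v - 3w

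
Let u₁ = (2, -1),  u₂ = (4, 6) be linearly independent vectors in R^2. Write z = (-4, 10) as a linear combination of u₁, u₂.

Write z = α₁u₁ + α₂u₂ and equate components.
The system has the unique solution (α₁, α₂) = (-4, 1).

z = -4u₁ + u₂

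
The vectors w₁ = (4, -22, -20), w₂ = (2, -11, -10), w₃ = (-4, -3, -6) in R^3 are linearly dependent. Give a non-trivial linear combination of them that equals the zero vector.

Set up α₁w₁ + … + α₃w₃ = 0 and solve the homogeneous system.
A generator of the null space is (1, -2, 0).

w₁ - 2w₂ = 0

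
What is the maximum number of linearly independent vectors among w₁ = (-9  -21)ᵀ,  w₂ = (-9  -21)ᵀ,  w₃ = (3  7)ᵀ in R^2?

1

Put the 2×3 matrix [w₁|w₂|w₃] into echelon form.
Exactly 1 pivot survives; hence the rank is 1.
(With 3 elements in a 2-dimensional space the rank is at most 2.)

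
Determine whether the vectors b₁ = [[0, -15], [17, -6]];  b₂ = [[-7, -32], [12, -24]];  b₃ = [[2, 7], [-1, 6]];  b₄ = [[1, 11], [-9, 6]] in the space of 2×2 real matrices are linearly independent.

linearly dependent

Take coordinates with respect to the standard basis {E₁₁, E₁₂, E₂₁, E₂₂}.
Form the 4×4 matrix with these as columns; its determinant is 0.
A zero determinant means the columns are linearly dependent.
Indeed b₁ - 2b₂ - 7b₃ = 0.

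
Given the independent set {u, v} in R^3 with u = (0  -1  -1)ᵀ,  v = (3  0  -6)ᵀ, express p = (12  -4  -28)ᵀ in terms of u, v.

Solve the system with u, v as columns and p as the right-hand side.
Row-reducing the augmented matrix gives the unique coefficients (α₁, α₂) = (4, 4).

p = 4u + 4v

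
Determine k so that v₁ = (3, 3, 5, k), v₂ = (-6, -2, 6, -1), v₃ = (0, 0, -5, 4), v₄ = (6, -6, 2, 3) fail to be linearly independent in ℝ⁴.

Place the vectors as rows of a 4×4 matrix; dependence ⇔ determinant zero.
The determinant works out to -240*k - 1920.
Setting this to zero gives k = -8.

k = -8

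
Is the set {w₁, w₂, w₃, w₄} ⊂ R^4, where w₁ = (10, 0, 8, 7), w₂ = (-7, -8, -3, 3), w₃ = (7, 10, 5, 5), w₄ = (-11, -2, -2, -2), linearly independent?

Row-reduce the matrix whose columns are w₁, w₂, w₃, w₄.
The reduction yields 4 nonzero rows, so the rank is 4.
Since rank = 4 (the number of vectors), the set is linearly independent.

linearly independent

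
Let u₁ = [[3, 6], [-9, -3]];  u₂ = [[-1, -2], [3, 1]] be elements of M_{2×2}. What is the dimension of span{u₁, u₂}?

Pass to coordinate vectors with respect to the basis {E₁₁, E₁₂, E₂₁, E₂₂}.
Form the matrix with u₁, u₂ as columns and reduce.
Reduction leaves 1 leading entry, giving rank 1.

dim = 1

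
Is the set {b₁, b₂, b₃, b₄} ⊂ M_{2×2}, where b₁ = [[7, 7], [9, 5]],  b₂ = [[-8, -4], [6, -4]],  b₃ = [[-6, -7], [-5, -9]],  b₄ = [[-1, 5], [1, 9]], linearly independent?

linearly independent

Write each element as a coordinate vector in ℝ⁴ using {E₁₁, E₁₂, E₂₁, E₂₂}.
Form the 4×4 matrix with these as columns; its determinant is -1300.
A nonzero determinant means the columns are linearly independent.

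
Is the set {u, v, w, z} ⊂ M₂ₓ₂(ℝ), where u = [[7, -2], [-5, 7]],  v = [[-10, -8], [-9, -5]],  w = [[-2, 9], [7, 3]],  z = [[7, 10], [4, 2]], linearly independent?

Write each element as a coordinate vector in ℝ⁴ using {E₁₁, E₁₂, E₂₁, E₂₂}.
The matrix [u|v|w|z] has determinant -5690.
A nonzero determinant means the columns are linearly independent.

linearly independent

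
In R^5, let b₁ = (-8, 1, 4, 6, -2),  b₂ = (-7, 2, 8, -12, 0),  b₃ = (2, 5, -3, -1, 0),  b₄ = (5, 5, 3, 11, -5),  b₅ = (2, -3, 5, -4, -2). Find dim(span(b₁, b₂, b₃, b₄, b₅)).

dim = 5

Apply Gaussian elimination to the matrix whose rows are b₁, b₂, b₃, b₄, b₅.
There are 5 pivot columns, so rank = 5.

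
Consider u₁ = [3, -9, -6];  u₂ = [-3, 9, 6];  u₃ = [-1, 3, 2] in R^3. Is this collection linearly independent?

The matrix [u₁|u₂|u₃] has determinant 0.
A zero determinant means the columns are linearly dependent.

linearly dependent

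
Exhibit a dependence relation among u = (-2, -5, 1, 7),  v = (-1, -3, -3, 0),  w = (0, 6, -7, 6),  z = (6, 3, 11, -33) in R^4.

Set up α₁u + … + α₄z = 0 and solve the homogeneous system.
A generator of the null space is (3, 0, 2, 1).

3u + 2w + z = 0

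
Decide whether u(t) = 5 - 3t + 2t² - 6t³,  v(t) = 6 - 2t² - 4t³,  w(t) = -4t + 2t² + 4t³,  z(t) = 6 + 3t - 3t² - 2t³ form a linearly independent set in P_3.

linearly independent

Write each element as a coordinate vector in ℝ⁴ using {1, t, …, t³}.
Row-reduce the matrix whose columns are u, v, w, z.
The reduction yields 4 nonzero rows, so the rank is 4.
Since rank = 4 (the number of vectors), the set is linearly independent.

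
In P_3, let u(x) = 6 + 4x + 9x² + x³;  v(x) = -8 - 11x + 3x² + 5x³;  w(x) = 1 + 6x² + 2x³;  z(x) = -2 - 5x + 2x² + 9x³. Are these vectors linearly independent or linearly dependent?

linearly independent

Take coordinates with respect to the standard basis {1, x, …, x³}.
Row-reduce the matrix whose columns are u, v, w, z.
The reduction yields 4 nonzero rows, so the rank is 4.
Since rank = 4 (the number of vectors), the set is linearly independent.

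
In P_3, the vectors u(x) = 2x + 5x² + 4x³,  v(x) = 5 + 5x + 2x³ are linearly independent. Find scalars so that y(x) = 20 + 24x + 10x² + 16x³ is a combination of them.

Take coordinate vectors relative to {1, x, …, x³}.
Since u, v are independent, the coefficients expressing y are uniquely determined by a linear system.
The system has the unique solution (c₁, c₂) = (2, 4).

y = 2u + 4v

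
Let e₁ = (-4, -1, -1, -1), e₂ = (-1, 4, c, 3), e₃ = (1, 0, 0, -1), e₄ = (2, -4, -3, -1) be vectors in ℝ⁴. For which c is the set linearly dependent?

The vectors are dependent exactly when the determinant of the matrix with rows e₁, e₂, e₃, e₄ vanishes.
Expanding, det = 66 - 21*c.
Solving 66 - 21*c = 0 yields c = 22/7.

c = 22/7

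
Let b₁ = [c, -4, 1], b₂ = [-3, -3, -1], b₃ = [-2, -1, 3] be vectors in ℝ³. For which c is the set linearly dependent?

The vectors are dependent exactly when the determinant of the matrix with rows b₁, b₂, b₃ vanishes.
Cofactor expansion gives det = -10*c - 47.
This vanishes exactly when c = -47/10.

c = -47/10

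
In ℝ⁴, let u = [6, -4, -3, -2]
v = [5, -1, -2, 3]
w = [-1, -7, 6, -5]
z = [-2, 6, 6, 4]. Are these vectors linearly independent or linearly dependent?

The matrix [u|v|w|z] has determinant -1160.
A nonzero determinant means the columns are linearly independent.

linearly independent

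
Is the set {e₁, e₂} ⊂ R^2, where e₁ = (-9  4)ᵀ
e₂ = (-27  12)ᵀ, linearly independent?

linearly dependent

Form the 2×2 matrix with these as columns; its determinant is 0.
A zero determinant means the columns are linearly dependent.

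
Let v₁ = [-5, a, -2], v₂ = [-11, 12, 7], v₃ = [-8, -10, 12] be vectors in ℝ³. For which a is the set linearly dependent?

a = 39/2

The vectors are dependent exactly when the determinant of the matrix with rows v₁, v₂, v₃ vanishes.
Expanding, det = 76*a - 1482.
This vanishes exactly when a = 39/2.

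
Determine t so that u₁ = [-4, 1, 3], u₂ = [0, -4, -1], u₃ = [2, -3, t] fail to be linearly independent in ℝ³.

The vectors are dependent exactly when the determinant of the matrix with rows u₁, u₂, u₃ vanishes.
Cofactor expansion gives det = 16*t + 34.
Setting this to zero gives t = -17/8.

t = -17/8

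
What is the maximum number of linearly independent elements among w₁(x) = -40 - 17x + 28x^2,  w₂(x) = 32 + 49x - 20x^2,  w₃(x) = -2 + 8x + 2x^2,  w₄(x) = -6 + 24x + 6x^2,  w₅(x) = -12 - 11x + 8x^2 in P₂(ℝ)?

2

Represent each element by its coordinate vector in ℝ³.
Put the 3×5 matrix [w₁|w₂|w₃|w₄|w₅] into echelon form.
The echelon form has 2 nonzero rows, so the rank is 2.
(With 5 elements in a 3-dimensional space the rank is at most 3.)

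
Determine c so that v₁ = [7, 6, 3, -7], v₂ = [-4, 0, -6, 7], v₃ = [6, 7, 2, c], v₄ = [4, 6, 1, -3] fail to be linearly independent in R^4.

Dependence holds iff the 4×4 matrix [v₁ v₂ v₃ v₄] is singular.
Expanding, det = -60*c - 315.
Solving -60*c - 315 = 0 yields c = -21/4.

c = -21/4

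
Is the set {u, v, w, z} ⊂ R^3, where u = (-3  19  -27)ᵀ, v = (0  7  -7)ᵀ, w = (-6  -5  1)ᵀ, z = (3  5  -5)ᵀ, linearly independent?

linearly dependent

There are 4 vectors in a 3-dimensional space, so they cannot be linearly independent.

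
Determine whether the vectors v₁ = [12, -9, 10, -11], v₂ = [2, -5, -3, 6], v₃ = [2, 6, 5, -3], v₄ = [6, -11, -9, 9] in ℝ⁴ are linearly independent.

Place the vectors as rows of a 4×4 matrix and reduce to echelon form.
The reduction yields 4 nonzero rows, so the rank is 4.
Since rank = 4 (the number of vectors), the set is linearly independent.

linearly independent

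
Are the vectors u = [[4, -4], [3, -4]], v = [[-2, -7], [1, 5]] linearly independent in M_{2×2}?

linearly independent

Write each element as a coordinate vector in ℝ⁴ using {E₁₁, E₁₂, E₂₁, E₂₂}.
Row-reduce the matrix whose columns are u, v.
The reduction yields 2 nonzero rows, so the rank is 2.
Since rank = 2 (the number of vectors), the set is linearly independent.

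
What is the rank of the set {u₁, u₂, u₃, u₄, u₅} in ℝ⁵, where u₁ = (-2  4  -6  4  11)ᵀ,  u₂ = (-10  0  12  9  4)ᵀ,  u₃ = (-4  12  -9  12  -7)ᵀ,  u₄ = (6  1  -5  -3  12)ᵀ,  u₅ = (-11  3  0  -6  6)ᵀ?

5

Row-reduce the 5×5 matrix with these as rows.
Reduction leaves 5 leading entries, giving rank 5.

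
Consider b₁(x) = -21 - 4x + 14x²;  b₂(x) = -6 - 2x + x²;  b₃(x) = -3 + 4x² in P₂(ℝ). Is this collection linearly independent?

Write each element as a coordinate vector in ℝ³ using {1, x, x²}.
The matrix [b₁|b₂|b₃] has determinant 0.
A zero determinant means the columns are linearly dependent.

linearly dependent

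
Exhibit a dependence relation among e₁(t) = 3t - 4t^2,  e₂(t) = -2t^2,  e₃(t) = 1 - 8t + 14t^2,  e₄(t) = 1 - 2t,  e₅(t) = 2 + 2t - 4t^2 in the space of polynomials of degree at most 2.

Take coordinates with respect to {1, t, t^2}.
Row-reduce the matrix with e₁, e₂, e₃, e₄, e₅ as columns; the null space gives the coefficients.
One solution (up to scaling) is (2, 3, 1, -1, 0).

2e₁ + 3e₂ + e₃ - e₄ = 0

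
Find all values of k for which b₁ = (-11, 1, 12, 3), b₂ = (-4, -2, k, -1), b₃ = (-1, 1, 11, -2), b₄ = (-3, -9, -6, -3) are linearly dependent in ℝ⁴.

k = 29/5

The set is linearly dependent precisely when det[b₁; b₂; b₃; b₄] = 0.
Expanding, det = 1566 - 270*k.
This vanishes exactly when k = 29/5.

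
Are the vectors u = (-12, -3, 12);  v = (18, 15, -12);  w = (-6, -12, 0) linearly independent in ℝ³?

Row-reduce the matrix whose columns are u, v, w.
The reduction yields 2 nonzero rows, so the rank is 2.
Since rank 2 < 3, the set is linearly dependent.

linearly dependent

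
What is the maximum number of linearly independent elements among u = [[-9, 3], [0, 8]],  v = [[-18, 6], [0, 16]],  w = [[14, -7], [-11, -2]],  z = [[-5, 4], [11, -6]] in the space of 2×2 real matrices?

Represent each element by its coordinate vector in ℝ⁴.
Apply Gaussian elimination to the matrix whose rows are u, v, w, z.
There are 2 pivot columns, so rank = 2.

2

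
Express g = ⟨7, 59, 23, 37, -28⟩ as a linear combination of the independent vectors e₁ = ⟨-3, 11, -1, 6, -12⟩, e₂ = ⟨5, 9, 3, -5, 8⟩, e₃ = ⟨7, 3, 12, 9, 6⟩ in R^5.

Solve the system with e₁, e₂, e₃ as columns and g as the right-hand side.
The system has the unique solution (α₁, α₂, α₃) = (4, 1, 2).

g = 4e₁ + e₂ + 2e₃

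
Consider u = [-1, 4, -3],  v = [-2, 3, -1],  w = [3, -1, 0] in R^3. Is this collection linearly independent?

The matrix [u|v|w] has determinant 10.
A nonzero determinant means the columns are linearly independent.

linearly independent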